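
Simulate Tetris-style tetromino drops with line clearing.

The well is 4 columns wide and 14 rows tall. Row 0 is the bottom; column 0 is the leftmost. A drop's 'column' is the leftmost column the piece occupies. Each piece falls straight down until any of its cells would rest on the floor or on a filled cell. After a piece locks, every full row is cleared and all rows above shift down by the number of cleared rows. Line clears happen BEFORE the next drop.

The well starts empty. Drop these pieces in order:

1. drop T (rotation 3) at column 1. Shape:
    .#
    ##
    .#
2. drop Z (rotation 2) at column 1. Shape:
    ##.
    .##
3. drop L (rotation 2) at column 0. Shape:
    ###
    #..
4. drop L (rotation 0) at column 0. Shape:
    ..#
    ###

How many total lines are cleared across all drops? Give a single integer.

Drop 1: T rot3 at col 1 lands with bottom-row=0; cleared 0 line(s) (total 0); column heights now [0 2 3 0], max=3
Drop 2: Z rot2 at col 1 lands with bottom-row=3; cleared 0 line(s) (total 0); column heights now [0 5 5 4], max=5
Drop 3: L rot2 at col 0 lands with bottom-row=4; cleared 0 line(s) (total 0); column heights now [6 6 6 4], max=6
Drop 4: L rot0 at col 0 lands with bottom-row=6; cleared 0 line(s) (total 0); column heights now [7 7 8 4], max=8

Answer: 0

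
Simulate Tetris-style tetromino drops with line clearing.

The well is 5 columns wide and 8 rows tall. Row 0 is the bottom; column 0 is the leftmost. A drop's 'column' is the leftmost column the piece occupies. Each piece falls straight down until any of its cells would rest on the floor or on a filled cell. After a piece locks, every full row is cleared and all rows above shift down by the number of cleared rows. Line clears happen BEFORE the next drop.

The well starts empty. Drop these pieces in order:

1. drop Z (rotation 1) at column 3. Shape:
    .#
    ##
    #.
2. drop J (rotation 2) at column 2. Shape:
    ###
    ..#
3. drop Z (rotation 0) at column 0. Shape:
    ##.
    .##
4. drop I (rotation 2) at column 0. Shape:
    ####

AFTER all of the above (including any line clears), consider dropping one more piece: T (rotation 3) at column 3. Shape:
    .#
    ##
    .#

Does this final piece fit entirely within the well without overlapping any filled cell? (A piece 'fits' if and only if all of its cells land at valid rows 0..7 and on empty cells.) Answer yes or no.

Drop 1: Z rot1 at col 3 lands with bottom-row=0; cleared 0 line(s) (total 0); column heights now [0 0 0 2 3], max=3
Drop 2: J rot2 at col 2 lands with bottom-row=3; cleared 0 line(s) (total 0); column heights now [0 0 5 5 5], max=5
Drop 3: Z rot0 at col 0 lands with bottom-row=5; cleared 0 line(s) (total 0); column heights now [7 7 6 5 5], max=7
Drop 4: I rot2 at col 0 lands with bottom-row=7; cleared 0 line(s) (total 0); column heights now [8 8 8 8 5], max=8
Test piece T rot3 at col 3 (width 2): heights before test = [8 8 8 8 5]; fits = False

Answer: no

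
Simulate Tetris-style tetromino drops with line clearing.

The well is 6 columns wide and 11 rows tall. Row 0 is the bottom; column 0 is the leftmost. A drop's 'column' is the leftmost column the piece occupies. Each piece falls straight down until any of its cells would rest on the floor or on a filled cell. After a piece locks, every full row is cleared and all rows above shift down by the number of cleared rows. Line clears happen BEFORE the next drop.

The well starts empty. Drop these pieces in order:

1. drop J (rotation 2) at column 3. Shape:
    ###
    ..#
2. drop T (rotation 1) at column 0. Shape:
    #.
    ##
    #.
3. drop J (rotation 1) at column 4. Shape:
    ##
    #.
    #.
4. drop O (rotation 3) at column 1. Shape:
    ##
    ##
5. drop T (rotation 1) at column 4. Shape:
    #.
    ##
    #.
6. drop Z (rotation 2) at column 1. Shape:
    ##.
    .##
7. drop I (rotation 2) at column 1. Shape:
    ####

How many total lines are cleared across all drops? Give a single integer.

Answer: 0

Derivation:
Drop 1: J rot2 at col 3 lands with bottom-row=0; cleared 0 line(s) (total 0); column heights now [0 0 0 2 2 2], max=2
Drop 2: T rot1 at col 0 lands with bottom-row=0; cleared 0 line(s) (total 0); column heights now [3 2 0 2 2 2], max=3
Drop 3: J rot1 at col 4 lands with bottom-row=2; cleared 0 line(s) (total 0); column heights now [3 2 0 2 5 5], max=5
Drop 4: O rot3 at col 1 lands with bottom-row=2; cleared 0 line(s) (total 0); column heights now [3 4 4 2 5 5], max=5
Drop 5: T rot1 at col 4 lands with bottom-row=5; cleared 0 line(s) (total 0); column heights now [3 4 4 2 8 7], max=8
Drop 6: Z rot2 at col 1 lands with bottom-row=4; cleared 0 line(s) (total 0); column heights now [3 6 6 5 8 7], max=8
Drop 7: I rot2 at col 1 lands with bottom-row=8; cleared 0 line(s) (total 0); column heights now [3 9 9 9 9 7], max=9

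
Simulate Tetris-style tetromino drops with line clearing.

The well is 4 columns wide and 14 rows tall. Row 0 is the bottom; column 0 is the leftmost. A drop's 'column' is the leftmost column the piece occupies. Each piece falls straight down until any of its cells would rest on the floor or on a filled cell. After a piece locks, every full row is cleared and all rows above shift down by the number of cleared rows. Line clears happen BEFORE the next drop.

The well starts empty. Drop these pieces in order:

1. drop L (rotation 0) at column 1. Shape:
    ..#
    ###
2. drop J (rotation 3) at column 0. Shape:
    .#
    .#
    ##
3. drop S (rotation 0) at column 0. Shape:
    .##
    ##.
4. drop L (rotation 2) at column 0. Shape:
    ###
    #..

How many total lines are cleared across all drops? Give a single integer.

Answer: 0

Derivation:
Drop 1: L rot0 at col 1 lands with bottom-row=0; cleared 0 line(s) (total 0); column heights now [0 1 1 2], max=2
Drop 2: J rot3 at col 0 lands with bottom-row=1; cleared 0 line(s) (total 0); column heights now [2 4 1 2], max=4
Drop 3: S rot0 at col 0 lands with bottom-row=4; cleared 0 line(s) (total 0); column heights now [5 6 6 2], max=6
Drop 4: L rot2 at col 0 lands with bottom-row=5; cleared 0 line(s) (total 0); column heights now [7 7 7 2], max=7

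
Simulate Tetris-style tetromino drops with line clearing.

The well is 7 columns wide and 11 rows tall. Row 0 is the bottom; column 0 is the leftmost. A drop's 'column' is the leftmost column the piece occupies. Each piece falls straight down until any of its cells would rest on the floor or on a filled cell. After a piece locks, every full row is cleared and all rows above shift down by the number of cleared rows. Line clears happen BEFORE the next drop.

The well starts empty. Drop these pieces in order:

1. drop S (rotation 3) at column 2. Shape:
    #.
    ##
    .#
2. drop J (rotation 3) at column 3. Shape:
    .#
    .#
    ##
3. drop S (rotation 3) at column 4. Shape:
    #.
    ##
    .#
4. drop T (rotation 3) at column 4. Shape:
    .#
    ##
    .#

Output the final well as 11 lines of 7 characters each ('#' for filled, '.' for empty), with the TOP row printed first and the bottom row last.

Answer: .......
.......
.....#.
....##.
....##.
....##.
....##.
....#..
..###..
..##...
...#...

Derivation:
Drop 1: S rot3 at col 2 lands with bottom-row=0; cleared 0 line(s) (total 0); column heights now [0 0 3 2 0 0 0], max=3
Drop 2: J rot3 at col 3 lands with bottom-row=2; cleared 0 line(s) (total 0); column heights now [0 0 3 3 5 0 0], max=5
Drop 3: S rot3 at col 4 lands with bottom-row=4; cleared 0 line(s) (total 0); column heights now [0 0 3 3 7 6 0], max=7
Drop 4: T rot3 at col 4 lands with bottom-row=6; cleared 0 line(s) (total 0); column heights now [0 0 3 3 8 9 0], max=9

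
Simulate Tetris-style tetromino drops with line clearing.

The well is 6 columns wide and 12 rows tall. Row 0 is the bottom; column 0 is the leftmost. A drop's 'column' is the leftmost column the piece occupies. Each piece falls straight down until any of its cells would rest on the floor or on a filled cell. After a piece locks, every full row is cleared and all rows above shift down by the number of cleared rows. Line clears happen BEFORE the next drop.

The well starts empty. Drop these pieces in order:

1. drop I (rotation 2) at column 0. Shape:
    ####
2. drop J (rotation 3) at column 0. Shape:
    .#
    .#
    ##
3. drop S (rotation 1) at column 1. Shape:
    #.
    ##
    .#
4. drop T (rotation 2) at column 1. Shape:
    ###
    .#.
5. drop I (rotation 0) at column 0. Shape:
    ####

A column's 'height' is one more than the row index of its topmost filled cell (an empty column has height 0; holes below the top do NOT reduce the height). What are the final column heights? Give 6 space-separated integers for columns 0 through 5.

Answer: 8 8 8 8 0 0

Derivation:
Drop 1: I rot2 at col 0 lands with bottom-row=0; cleared 0 line(s) (total 0); column heights now [1 1 1 1 0 0], max=1
Drop 2: J rot3 at col 0 lands with bottom-row=1; cleared 0 line(s) (total 0); column heights now [2 4 1 1 0 0], max=4
Drop 3: S rot1 at col 1 lands with bottom-row=3; cleared 0 line(s) (total 0); column heights now [2 6 5 1 0 0], max=6
Drop 4: T rot2 at col 1 lands with bottom-row=5; cleared 0 line(s) (total 0); column heights now [2 7 7 7 0 0], max=7
Drop 5: I rot0 at col 0 lands with bottom-row=7; cleared 0 line(s) (total 0); column heights now [8 8 8 8 0 0], max=8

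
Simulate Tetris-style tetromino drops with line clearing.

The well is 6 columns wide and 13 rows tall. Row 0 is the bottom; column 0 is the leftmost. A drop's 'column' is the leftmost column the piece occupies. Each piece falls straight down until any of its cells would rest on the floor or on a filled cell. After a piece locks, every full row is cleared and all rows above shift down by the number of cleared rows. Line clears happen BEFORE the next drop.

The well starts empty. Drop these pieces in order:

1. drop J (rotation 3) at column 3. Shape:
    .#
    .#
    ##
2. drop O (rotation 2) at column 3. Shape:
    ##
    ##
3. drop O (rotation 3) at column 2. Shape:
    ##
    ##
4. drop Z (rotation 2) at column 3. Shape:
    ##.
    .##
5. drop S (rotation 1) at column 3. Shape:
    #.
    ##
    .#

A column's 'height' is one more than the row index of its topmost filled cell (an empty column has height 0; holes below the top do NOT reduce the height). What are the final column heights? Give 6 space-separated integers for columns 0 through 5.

Answer: 0 0 7 11 10 7

Derivation:
Drop 1: J rot3 at col 3 lands with bottom-row=0; cleared 0 line(s) (total 0); column heights now [0 0 0 1 3 0], max=3
Drop 2: O rot2 at col 3 lands with bottom-row=3; cleared 0 line(s) (total 0); column heights now [0 0 0 5 5 0], max=5
Drop 3: O rot3 at col 2 lands with bottom-row=5; cleared 0 line(s) (total 0); column heights now [0 0 7 7 5 0], max=7
Drop 4: Z rot2 at col 3 lands with bottom-row=6; cleared 0 line(s) (total 0); column heights now [0 0 7 8 8 7], max=8
Drop 5: S rot1 at col 3 lands with bottom-row=8; cleared 0 line(s) (total 0); column heights now [0 0 7 11 10 7], max=11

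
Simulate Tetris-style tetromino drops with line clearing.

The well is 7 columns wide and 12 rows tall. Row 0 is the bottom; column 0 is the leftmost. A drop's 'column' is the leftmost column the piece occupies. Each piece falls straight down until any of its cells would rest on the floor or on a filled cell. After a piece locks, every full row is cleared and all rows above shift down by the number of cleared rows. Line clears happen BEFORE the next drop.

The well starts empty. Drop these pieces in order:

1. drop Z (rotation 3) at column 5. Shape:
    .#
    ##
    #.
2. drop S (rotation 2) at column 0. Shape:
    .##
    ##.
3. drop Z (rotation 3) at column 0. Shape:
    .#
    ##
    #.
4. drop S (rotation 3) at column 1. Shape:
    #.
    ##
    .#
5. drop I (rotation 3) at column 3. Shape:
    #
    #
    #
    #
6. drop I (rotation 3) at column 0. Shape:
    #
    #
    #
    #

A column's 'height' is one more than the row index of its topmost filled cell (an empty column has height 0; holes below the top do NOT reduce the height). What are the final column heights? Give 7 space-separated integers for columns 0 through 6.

Answer: 7 6 5 4 0 2 3

Derivation:
Drop 1: Z rot3 at col 5 lands with bottom-row=0; cleared 0 line(s) (total 0); column heights now [0 0 0 0 0 2 3], max=3
Drop 2: S rot2 at col 0 lands with bottom-row=0; cleared 0 line(s) (total 0); column heights now [1 2 2 0 0 2 3], max=3
Drop 3: Z rot3 at col 0 lands with bottom-row=1; cleared 0 line(s) (total 0); column heights now [3 4 2 0 0 2 3], max=4
Drop 4: S rot3 at col 1 lands with bottom-row=3; cleared 0 line(s) (total 0); column heights now [3 6 5 0 0 2 3], max=6
Drop 5: I rot3 at col 3 lands with bottom-row=0; cleared 0 line(s) (total 0); column heights now [3 6 5 4 0 2 3], max=6
Drop 6: I rot3 at col 0 lands with bottom-row=3; cleared 0 line(s) (total 0); column heights now [7 6 5 4 0 2 3], max=7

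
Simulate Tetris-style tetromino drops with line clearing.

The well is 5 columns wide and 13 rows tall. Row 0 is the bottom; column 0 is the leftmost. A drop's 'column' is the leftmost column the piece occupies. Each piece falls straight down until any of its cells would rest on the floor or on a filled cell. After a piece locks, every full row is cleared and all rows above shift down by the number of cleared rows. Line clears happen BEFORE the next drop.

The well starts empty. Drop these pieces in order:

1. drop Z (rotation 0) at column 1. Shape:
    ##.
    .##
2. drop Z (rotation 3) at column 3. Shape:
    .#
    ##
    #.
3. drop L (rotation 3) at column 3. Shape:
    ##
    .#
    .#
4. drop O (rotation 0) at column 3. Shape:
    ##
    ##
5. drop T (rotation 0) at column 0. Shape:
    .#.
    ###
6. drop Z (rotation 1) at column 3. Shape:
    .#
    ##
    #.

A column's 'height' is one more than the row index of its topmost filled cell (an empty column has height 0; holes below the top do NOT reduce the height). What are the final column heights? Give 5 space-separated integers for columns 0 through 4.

Answer: 0 3 2 10 11

Derivation:
Drop 1: Z rot0 at col 1 lands with bottom-row=0; cleared 0 line(s) (total 0); column heights now [0 2 2 1 0], max=2
Drop 2: Z rot3 at col 3 lands with bottom-row=1; cleared 0 line(s) (total 0); column heights now [0 2 2 3 4], max=4
Drop 3: L rot3 at col 3 lands with bottom-row=4; cleared 0 line(s) (total 0); column heights now [0 2 2 7 7], max=7
Drop 4: O rot0 at col 3 lands with bottom-row=7; cleared 0 line(s) (total 0); column heights now [0 2 2 9 9], max=9
Drop 5: T rot0 at col 0 lands with bottom-row=2; cleared 1 line(s) (total 1); column heights now [0 3 2 8 8], max=8
Drop 6: Z rot1 at col 3 lands with bottom-row=8; cleared 0 line(s) (total 1); column heights now [0 3 2 10 11], max=11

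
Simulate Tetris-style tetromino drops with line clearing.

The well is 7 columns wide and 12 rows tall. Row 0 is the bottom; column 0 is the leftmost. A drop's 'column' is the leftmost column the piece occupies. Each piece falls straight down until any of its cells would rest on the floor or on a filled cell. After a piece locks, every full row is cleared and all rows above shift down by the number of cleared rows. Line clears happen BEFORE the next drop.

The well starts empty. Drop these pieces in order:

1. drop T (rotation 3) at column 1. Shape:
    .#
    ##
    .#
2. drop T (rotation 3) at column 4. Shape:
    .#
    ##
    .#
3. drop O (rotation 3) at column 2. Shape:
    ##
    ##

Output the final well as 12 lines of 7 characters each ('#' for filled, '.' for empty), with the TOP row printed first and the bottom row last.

Drop 1: T rot3 at col 1 lands with bottom-row=0; cleared 0 line(s) (total 0); column heights now [0 2 3 0 0 0 0], max=3
Drop 2: T rot3 at col 4 lands with bottom-row=0; cleared 0 line(s) (total 0); column heights now [0 2 3 0 2 3 0], max=3
Drop 3: O rot3 at col 2 lands with bottom-row=3; cleared 0 line(s) (total 0); column heights now [0 2 5 5 2 3 0], max=5

Answer: .......
.......
.......
.......
.......
.......
.......
..##...
..##...
..#..#.
.##.##.
..#..#.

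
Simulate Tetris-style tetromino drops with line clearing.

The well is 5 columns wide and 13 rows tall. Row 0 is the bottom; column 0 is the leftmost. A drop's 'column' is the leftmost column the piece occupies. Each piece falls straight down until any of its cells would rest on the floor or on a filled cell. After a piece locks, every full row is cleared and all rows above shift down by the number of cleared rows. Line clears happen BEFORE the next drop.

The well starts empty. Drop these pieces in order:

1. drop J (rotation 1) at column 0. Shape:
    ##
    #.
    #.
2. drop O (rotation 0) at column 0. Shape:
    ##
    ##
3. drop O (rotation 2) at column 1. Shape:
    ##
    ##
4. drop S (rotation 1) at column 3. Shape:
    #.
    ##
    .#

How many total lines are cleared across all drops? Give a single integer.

Answer: 0

Derivation:
Drop 1: J rot1 at col 0 lands with bottom-row=0; cleared 0 line(s) (total 0); column heights now [3 3 0 0 0], max=3
Drop 2: O rot0 at col 0 lands with bottom-row=3; cleared 0 line(s) (total 0); column heights now [5 5 0 0 0], max=5
Drop 3: O rot2 at col 1 lands with bottom-row=5; cleared 0 line(s) (total 0); column heights now [5 7 7 0 0], max=7
Drop 4: S rot1 at col 3 lands with bottom-row=0; cleared 0 line(s) (total 0); column heights now [5 7 7 3 2], max=7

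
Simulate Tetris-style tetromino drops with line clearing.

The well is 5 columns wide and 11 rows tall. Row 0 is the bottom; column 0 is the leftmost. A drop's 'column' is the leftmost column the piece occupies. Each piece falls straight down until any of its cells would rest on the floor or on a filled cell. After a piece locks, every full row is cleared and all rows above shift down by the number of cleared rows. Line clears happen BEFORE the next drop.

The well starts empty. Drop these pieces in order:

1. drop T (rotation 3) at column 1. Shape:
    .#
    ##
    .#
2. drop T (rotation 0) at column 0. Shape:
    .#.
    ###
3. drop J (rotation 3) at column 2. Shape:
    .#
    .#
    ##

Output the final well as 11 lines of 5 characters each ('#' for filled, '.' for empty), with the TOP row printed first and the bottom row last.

Answer: .....
.....
.....
.....
...#.
...#.
.###.
###..
..#..
.##..
..#..

Derivation:
Drop 1: T rot3 at col 1 lands with bottom-row=0; cleared 0 line(s) (total 0); column heights now [0 2 3 0 0], max=3
Drop 2: T rot0 at col 0 lands with bottom-row=3; cleared 0 line(s) (total 0); column heights now [4 5 4 0 0], max=5
Drop 3: J rot3 at col 2 lands with bottom-row=4; cleared 0 line(s) (total 0); column heights now [4 5 5 7 0], max=7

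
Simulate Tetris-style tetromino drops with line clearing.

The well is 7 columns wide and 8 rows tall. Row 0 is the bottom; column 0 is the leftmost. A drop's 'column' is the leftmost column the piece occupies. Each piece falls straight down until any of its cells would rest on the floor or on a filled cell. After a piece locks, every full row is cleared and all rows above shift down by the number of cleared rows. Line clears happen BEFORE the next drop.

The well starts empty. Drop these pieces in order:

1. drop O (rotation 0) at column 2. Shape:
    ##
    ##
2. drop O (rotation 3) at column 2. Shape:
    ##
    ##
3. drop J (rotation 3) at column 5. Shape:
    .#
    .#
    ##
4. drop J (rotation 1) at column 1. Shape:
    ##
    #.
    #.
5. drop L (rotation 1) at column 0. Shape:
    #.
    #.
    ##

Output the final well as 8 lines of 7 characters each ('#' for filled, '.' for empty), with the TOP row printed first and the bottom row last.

Drop 1: O rot0 at col 2 lands with bottom-row=0; cleared 0 line(s) (total 0); column heights now [0 0 2 2 0 0 0], max=2
Drop 2: O rot3 at col 2 lands with bottom-row=2; cleared 0 line(s) (total 0); column heights now [0 0 4 4 0 0 0], max=4
Drop 3: J rot3 at col 5 lands with bottom-row=0; cleared 0 line(s) (total 0); column heights now [0 0 4 4 0 1 3], max=4
Drop 4: J rot1 at col 1 lands with bottom-row=2; cleared 0 line(s) (total 0); column heights now [0 5 5 4 0 1 3], max=5
Drop 5: L rot1 at col 0 lands with bottom-row=5; cleared 0 line(s) (total 0); column heights now [8 6 5 4 0 1 3], max=8

Answer: #......
#......
##.....
.##....
.###...
.###..#
..##..#
..##.##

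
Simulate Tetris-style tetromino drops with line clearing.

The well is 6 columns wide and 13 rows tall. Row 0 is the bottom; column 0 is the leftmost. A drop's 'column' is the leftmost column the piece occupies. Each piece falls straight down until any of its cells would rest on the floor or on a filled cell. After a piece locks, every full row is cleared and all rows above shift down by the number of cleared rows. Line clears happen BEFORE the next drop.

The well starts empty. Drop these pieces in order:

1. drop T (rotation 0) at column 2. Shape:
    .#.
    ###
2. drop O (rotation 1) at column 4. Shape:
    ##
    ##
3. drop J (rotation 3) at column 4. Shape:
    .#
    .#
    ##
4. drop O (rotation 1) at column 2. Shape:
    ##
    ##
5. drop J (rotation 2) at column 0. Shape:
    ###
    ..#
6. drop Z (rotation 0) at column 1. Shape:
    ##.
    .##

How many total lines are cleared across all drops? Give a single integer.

Drop 1: T rot0 at col 2 lands with bottom-row=0; cleared 0 line(s) (total 0); column heights now [0 0 1 2 1 0], max=2
Drop 2: O rot1 at col 4 lands with bottom-row=1; cleared 0 line(s) (total 0); column heights now [0 0 1 2 3 3], max=3
Drop 3: J rot3 at col 4 lands with bottom-row=3; cleared 0 line(s) (total 0); column heights now [0 0 1 2 4 6], max=6
Drop 4: O rot1 at col 2 lands with bottom-row=2; cleared 0 line(s) (total 0); column heights now [0 0 4 4 4 6], max=6
Drop 5: J rot2 at col 0 lands with bottom-row=4; cleared 0 line(s) (total 0); column heights now [6 6 6 4 4 6], max=6
Drop 6: Z rot0 at col 1 lands with bottom-row=6; cleared 0 line(s) (total 0); column heights now [6 8 8 7 4 6], max=8

Answer: 0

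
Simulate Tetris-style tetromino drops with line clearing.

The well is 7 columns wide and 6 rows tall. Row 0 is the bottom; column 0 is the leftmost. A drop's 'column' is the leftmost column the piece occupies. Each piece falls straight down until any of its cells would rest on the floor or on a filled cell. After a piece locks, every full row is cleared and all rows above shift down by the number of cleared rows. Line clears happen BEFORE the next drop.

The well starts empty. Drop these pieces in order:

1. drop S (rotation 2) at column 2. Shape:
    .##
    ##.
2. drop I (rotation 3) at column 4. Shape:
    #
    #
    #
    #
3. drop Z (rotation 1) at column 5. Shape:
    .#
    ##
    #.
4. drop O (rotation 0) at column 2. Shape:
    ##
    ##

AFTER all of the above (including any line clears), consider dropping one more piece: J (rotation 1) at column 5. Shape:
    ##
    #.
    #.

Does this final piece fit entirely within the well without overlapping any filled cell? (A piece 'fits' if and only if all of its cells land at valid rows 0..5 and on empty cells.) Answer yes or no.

Answer: yes

Derivation:
Drop 1: S rot2 at col 2 lands with bottom-row=0; cleared 0 line(s) (total 0); column heights now [0 0 1 2 2 0 0], max=2
Drop 2: I rot3 at col 4 lands with bottom-row=2; cleared 0 line(s) (total 0); column heights now [0 0 1 2 6 0 0], max=6
Drop 3: Z rot1 at col 5 lands with bottom-row=0; cleared 0 line(s) (total 0); column heights now [0 0 1 2 6 2 3], max=6
Drop 4: O rot0 at col 2 lands with bottom-row=2; cleared 0 line(s) (total 0); column heights now [0 0 4 4 6 2 3], max=6
Test piece J rot1 at col 5 (width 2): heights before test = [0 0 4 4 6 2 3]; fits = True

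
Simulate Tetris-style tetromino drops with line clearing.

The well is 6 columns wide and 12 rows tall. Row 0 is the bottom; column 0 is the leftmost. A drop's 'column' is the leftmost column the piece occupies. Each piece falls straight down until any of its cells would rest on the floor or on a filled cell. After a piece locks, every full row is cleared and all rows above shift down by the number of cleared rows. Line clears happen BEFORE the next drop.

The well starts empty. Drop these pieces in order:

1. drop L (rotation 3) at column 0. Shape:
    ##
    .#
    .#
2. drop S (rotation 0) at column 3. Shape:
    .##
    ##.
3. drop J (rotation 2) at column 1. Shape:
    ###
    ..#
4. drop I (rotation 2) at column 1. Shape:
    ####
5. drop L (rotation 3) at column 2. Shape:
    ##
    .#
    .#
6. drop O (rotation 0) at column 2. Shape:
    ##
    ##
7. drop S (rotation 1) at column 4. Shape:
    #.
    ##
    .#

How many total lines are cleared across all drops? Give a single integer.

Drop 1: L rot3 at col 0 lands with bottom-row=0; cleared 0 line(s) (total 0); column heights now [3 3 0 0 0 0], max=3
Drop 2: S rot0 at col 3 lands with bottom-row=0; cleared 0 line(s) (total 0); column heights now [3 3 0 1 2 2], max=3
Drop 3: J rot2 at col 1 lands with bottom-row=2; cleared 0 line(s) (total 0); column heights now [3 4 4 4 2 2], max=4
Drop 4: I rot2 at col 1 lands with bottom-row=4; cleared 0 line(s) (total 0); column heights now [3 5 5 5 5 2], max=5
Drop 5: L rot3 at col 2 lands with bottom-row=5; cleared 0 line(s) (total 0); column heights now [3 5 8 8 5 2], max=8
Drop 6: O rot0 at col 2 lands with bottom-row=8; cleared 0 line(s) (total 0); column heights now [3 5 10 10 5 2], max=10
Drop 7: S rot1 at col 4 lands with bottom-row=4; cleared 0 line(s) (total 0); column heights now [3 5 10 10 7 6], max=10

Answer: 0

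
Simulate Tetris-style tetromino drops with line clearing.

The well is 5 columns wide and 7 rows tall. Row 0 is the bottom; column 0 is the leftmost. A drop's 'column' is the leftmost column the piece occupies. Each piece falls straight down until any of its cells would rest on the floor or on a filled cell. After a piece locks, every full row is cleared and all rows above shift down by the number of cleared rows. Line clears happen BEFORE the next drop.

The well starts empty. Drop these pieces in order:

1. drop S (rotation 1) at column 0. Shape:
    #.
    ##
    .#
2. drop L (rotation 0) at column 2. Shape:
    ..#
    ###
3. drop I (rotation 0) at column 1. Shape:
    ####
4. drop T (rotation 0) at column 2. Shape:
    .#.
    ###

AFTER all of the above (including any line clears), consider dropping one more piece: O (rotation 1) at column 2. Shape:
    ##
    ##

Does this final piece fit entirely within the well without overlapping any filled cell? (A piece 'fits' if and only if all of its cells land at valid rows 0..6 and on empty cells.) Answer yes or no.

Drop 1: S rot1 at col 0 lands with bottom-row=0; cleared 0 line(s) (total 0); column heights now [3 2 0 0 0], max=3
Drop 2: L rot0 at col 2 lands with bottom-row=0; cleared 0 line(s) (total 0); column heights now [3 2 1 1 2], max=3
Drop 3: I rot0 at col 1 lands with bottom-row=2; cleared 1 line(s) (total 1); column heights now [2 2 1 1 2], max=2
Drop 4: T rot0 at col 2 lands with bottom-row=2; cleared 0 line(s) (total 1); column heights now [2 2 3 4 3], max=4
Test piece O rot1 at col 2 (width 2): heights before test = [2 2 3 4 3]; fits = True

Answer: yes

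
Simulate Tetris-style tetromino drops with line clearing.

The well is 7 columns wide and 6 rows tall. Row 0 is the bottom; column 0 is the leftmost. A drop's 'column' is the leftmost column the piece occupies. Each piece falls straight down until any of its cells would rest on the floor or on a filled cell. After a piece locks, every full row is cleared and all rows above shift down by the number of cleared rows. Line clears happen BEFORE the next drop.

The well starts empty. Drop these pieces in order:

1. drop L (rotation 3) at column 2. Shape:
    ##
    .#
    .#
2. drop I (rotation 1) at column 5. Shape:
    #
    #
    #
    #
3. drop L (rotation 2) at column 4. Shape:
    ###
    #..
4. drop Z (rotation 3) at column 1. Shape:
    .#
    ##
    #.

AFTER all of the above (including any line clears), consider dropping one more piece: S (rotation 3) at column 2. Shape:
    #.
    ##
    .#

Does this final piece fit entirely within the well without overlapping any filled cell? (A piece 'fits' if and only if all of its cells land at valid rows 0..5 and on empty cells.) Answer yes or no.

Drop 1: L rot3 at col 2 lands with bottom-row=0; cleared 0 line(s) (total 0); column heights now [0 0 3 3 0 0 0], max=3
Drop 2: I rot1 at col 5 lands with bottom-row=0; cleared 0 line(s) (total 0); column heights now [0 0 3 3 0 4 0], max=4
Drop 3: L rot2 at col 4 lands with bottom-row=3; cleared 0 line(s) (total 0); column heights now [0 0 3 3 5 5 5], max=5
Drop 4: Z rot3 at col 1 lands with bottom-row=2; cleared 0 line(s) (total 0); column heights now [0 4 5 3 5 5 5], max=5
Test piece S rot3 at col 2 (width 2): heights before test = [0 4 5 3 5 5 5]; fits = False

Answer: no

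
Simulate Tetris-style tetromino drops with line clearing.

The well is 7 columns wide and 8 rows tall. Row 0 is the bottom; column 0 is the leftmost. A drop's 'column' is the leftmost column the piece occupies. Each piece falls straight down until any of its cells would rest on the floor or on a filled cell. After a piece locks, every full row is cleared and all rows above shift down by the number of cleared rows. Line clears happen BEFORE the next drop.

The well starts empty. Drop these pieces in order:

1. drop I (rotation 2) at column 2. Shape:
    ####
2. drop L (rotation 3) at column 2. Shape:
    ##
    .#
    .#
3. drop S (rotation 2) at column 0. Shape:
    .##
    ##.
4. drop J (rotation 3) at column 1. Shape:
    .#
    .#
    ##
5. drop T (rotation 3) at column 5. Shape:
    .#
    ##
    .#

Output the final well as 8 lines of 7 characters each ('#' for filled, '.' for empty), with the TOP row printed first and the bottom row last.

Drop 1: I rot2 at col 2 lands with bottom-row=0; cleared 0 line(s) (total 0); column heights now [0 0 1 1 1 1 0], max=1
Drop 2: L rot3 at col 2 lands with bottom-row=1; cleared 0 line(s) (total 0); column heights now [0 0 4 4 1 1 0], max=4
Drop 3: S rot2 at col 0 lands with bottom-row=3; cleared 0 line(s) (total 0); column heights now [4 5 5 4 1 1 0], max=5
Drop 4: J rot3 at col 1 lands with bottom-row=5; cleared 0 line(s) (total 0); column heights now [4 6 8 4 1 1 0], max=8
Drop 5: T rot3 at col 5 lands with bottom-row=0; cleared 0 line(s) (total 0); column heights now [4 6 8 4 1 2 3], max=8

Answer: ..#....
..#....
.##....
.##....
####...
...#..#
...#.##
..#####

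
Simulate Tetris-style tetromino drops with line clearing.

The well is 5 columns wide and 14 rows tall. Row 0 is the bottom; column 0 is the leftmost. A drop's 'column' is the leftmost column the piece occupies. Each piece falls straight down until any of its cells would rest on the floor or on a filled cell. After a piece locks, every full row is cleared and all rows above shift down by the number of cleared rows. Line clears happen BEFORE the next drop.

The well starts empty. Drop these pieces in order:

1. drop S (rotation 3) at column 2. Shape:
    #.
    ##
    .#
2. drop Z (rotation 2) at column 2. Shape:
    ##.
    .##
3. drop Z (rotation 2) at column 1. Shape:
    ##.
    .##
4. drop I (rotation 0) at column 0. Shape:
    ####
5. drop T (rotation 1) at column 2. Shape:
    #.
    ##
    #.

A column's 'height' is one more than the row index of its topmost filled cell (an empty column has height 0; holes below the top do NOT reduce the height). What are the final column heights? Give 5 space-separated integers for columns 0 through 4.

Drop 1: S rot3 at col 2 lands with bottom-row=0; cleared 0 line(s) (total 0); column heights now [0 0 3 2 0], max=3
Drop 2: Z rot2 at col 2 lands with bottom-row=2; cleared 0 line(s) (total 0); column heights now [0 0 4 4 3], max=4
Drop 3: Z rot2 at col 1 lands with bottom-row=4; cleared 0 line(s) (total 0); column heights now [0 6 6 5 3], max=6
Drop 4: I rot0 at col 0 lands with bottom-row=6; cleared 0 line(s) (total 0); column heights now [7 7 7 7 3], max=7
Drop 5: T rot1 at col 2 lands with bottom-row=7; cleared 0 line(s) (total 0); column heights now [7 7 10 9 3], max=10

Answer: 7 7 10 9 3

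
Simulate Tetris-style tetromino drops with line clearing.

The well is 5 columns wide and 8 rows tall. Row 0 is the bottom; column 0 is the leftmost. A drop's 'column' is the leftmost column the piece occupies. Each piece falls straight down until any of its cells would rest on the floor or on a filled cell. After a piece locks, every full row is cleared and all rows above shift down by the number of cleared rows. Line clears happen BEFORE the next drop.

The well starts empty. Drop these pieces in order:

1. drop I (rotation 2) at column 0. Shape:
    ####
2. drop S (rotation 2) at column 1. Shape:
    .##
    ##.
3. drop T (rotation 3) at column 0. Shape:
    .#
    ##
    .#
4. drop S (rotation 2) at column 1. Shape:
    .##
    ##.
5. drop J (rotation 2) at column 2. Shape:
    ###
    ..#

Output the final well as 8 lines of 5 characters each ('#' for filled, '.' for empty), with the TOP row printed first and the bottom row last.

Drop 1: I rot2 at col 0 lands with bottom-row=0; cleared 0 line(s) (total 0); column heights now [1 1 1 1 0], max=1
Drop 2: S rot2 at col 1 lands with bottom-row=1; cleared 0 line(s) (total 0); column heights now [1 2 3 3 0], max=3
Drop 3: T rot3 at col 0 lands with bottom-row=2; cleared 0 line(s) (total 0); column heights now [4 5 3 3 0], max=5
Drop 4: S rot2 at col 1 lands with bottom-row=5; cleared 0 line(s) (total 0); column heights now [4 6 7 7 0], max=7
Drop 5: J rot2 at col 2 lands with bottom-row=6; cleared 0 line(s) (total 0); column heights now [4 6 8 8 8], max=8

Answer: ..###
..###
.##..
.#...
##...
.###.
.##..
####.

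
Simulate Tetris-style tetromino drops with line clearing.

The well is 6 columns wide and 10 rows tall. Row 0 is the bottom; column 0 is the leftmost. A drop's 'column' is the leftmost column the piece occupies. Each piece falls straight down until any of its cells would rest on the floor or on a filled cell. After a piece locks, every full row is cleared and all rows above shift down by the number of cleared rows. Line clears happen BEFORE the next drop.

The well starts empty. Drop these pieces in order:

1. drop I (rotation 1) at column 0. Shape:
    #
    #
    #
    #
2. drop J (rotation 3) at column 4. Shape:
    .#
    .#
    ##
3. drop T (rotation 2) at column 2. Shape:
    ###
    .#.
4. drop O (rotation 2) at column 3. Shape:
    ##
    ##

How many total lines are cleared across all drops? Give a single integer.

Drop 1: I rot1 at col 0 lands with bottom-row=0; cleared 0 line(s) (total 0); column heights now [4 0 0 0 0 0], max=4
Drop 2: J rot3 at col 4 lands with bottom-row=0; cleared 0 line(s) (total 0); column heights now [4 0 0 0 1 3], max=4
Drop 3: T rot2 at col 2 lands with bottom-row=0; cleared 0 line(s) (total 0); column heights now [4 0 2 2 2 3], max=4
Drop 4: O rot2 at col 3 lands with bottom-row=2; cleared 0 line(s) (total 0); column heights now [4 0 2 4 4 3], max=4

Answer: 0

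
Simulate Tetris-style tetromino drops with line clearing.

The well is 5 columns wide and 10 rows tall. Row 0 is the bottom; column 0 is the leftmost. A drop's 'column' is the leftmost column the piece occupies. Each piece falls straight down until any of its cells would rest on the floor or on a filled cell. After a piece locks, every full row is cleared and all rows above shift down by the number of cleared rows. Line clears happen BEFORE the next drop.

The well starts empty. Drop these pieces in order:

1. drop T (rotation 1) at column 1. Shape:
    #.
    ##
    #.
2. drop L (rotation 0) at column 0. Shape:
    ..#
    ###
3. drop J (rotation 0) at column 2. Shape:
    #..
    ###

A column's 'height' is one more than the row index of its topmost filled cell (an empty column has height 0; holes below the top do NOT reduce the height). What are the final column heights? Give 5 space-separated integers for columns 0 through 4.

Answer: 4 4 7 6 6

Derivation:
Drop 1: T rot1 at col 1 lands with bottom-row=0; cleared 0 line(s) (total 0); column heights now [0 3 2 0 0], max=3
Drop 2: L rot0 at col 0 lands with bottom-row=3; cleared 0 line(s) (total 0); column heights now [4 4 5 0 0], max=5
Drop 3: J rot0 at col 2 lands with bottom-row=5; cleared 0 line(s) (total 0); column heights now [4 4 7 6 6], max=7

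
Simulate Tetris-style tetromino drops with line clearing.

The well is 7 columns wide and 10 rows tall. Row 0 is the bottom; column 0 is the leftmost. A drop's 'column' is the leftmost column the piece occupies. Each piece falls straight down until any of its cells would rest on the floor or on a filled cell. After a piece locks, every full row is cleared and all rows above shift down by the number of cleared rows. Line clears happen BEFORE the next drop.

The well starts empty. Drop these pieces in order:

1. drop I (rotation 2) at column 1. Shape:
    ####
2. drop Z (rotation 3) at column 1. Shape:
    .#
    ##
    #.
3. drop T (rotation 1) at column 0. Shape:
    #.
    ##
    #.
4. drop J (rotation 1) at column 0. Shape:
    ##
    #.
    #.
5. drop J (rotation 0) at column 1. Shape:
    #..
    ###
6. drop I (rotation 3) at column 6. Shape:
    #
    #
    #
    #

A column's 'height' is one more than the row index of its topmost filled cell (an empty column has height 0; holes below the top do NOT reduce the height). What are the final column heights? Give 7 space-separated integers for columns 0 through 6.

Answer: 8 10 9 9 1 0 4

Derivation:
Drop 1: I rot2 at col 1 lands with bottom-row=0; cleared 0 line(s) (total 0); column heights now [0 1 1 1 1 0 0], max=1
Drop 2: Z rot3 at col 1 lands with bottom-row=1; cleared 0 line(s) (total 0); column heights now [0 3 4 1 1 0 0], max=4
Drop 3: T rot1 at col 0 lands with bottom-row=2; cleared 0 line(s) (total 0); column heights now [5 4 4 1 1 0 0], max=5
Drop 4: J rot1 at col 0 lands with bottom-row=5; cleared 0 line(s) (total 0); column heights now [8 8 4 1 1 0 0], max=8
Drop 5: J rot0 at col 1 lands with bottom-row=8; cleared 0 line(s) (total 0); column heights now [8 10 9 9 1 0 0], max=10
Drop 6: I rot3 at col 6 lands with bottom-row=0; cleared 0 line(s) (total 0); column heights now [8 10 9 9 1 0 4], max=10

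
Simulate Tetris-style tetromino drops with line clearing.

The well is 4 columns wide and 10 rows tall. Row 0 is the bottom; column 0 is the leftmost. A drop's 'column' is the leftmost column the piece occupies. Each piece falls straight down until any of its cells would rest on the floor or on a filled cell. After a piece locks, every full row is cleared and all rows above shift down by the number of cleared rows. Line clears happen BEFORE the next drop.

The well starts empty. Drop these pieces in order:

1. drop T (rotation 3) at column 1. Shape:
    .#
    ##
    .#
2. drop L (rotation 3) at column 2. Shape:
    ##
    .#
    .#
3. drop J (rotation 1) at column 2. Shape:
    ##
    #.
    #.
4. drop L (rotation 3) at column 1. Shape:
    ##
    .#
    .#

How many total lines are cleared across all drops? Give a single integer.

Answer: 0

Derivation:
Drop 1: T rot3 at col 1 lands with bottom-row=0; cleared 0 line(s) (total 0); column heights now [0 2 3 0], max=3
Drop 2: L rot3 at col 2 lands with bottom-row=1; cleared 0 line(s) (total 0); column heights now [0 2 4 4], max=4
Drop 3: J rot1 at col 2 lands with bottom-row=4; cleared 0 line(s) (total 0); column heights now [0 2 7 7], max=7
Drop 4: L rot3 at col 1 lands with bottom-row=7; cleared 0 line(s) (total 0); column heights now [0 10 10 7], max=10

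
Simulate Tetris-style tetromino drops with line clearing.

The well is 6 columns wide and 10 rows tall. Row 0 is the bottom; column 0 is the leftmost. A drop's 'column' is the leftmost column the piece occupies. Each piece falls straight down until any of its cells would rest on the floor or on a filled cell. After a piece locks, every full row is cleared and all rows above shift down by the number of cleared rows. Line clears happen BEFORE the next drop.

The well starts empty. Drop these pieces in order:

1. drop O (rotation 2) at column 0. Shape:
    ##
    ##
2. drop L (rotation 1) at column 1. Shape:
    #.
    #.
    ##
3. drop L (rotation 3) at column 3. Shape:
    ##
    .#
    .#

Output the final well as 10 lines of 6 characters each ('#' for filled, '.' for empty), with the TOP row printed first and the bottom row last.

Answer: ......
......
......
......
......
.#....
.#....
.####.
##..#.
##..#.

Derivation:
Drop 1: O rot2 at col 0 lands with bottom-row=0; cleared 0 line(s) (total 0); column heights now [2 2 0 0 0 0], max=2
Drop 2: L rot1 at col 1 lands with bottom-row=2; cleared 0 line(s) (total 0); column heights now [2 5 3 0 0 0], max=5
Drop 3: L rot3 at col 3 lands with bottom-row=0; cleared 0 line(s) (total 0); column heights now [2 5 3 3 3 0], max=5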